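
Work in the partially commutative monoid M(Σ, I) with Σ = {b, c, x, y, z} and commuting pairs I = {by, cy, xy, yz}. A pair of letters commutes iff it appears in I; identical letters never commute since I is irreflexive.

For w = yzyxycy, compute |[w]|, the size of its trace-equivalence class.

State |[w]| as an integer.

#0=y has no predecessor
#1=z has no predecessor
#2=y depends on [0:y]
#3=x depends on [1:z]
#4=y depends on [2:y]
#5=c depends on [3:x]
#6=y depends on [4:y]
sources: [0:y, 1:z]
N(rest) = Σ N(rest − s) over sources s of rest; N(one piece) = 1:
  size 1 → [5]=1  [6]=1
  size 2 → [3,5]=1  [4,6]=1  [5,6]=2
  size 3 → [1,3,5]=1  [2,4,6]=1  [3,5,6]=3  [4,5,6]=3
  size 4 → [0,2,4,6]=1  [1,3,5,6]=4  [2,4,5,6]=4  [3,4,5,6]=6
  size 5 → [0,2,4,5,6]=5  [1,3,4,5,6]=10  [2,3,4,5,6]=10
  first=0(y) contributes 20
  first=1(z) contributes 15
|[w]| = 35

35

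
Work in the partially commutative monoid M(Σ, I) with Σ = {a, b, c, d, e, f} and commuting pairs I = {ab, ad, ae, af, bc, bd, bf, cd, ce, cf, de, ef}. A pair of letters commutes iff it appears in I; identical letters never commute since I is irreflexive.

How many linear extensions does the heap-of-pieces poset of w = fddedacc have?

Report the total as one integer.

drop 0:f onto floor
drop 1:d onto {0:f}
drop 2:d onto {1:d}
drop 3:e onto floor
drop 4:d onto {2:d}
drop 5:a onto floor
drop 6:c onto {5:a}
drop 7:c onto {6:c}
ground layer = {0:f, 3:e, 5:a}
drop-orders for the pieces not yet dropped (sum over which currently-grounded one goes next):
  1 to go: {3} 1  {4} 1  {7} 1
  2 to go: {2,4} 1  {3,4} 2  {3,7} 2  {4,7} 2  {6,7} 1
  3 to go: {1,2,4} 1  {2,3,4} 3  {2,4,7} 3  {3,4,7} 6  {3,6,7} 3  {4,6,7} 3  {5,6,7} 1
  4 to go: {0,1,2,4} 1  {1,2,3,4} 4  {1,2,4,7} 4  {2,3,4,7} 12  {2,4,6,7} 6  {3,4,6,7} 12  {3,5,6,7} 4  {4,5,6,7} 4
  5 to go: {0,1,2,3,4} 5  {0,1,2,4,7} 5  {1,2,3,4,7} 20  {1,2,4,6,7} 10  {2,3,4,6,7} 30  {2,4,5,6,7} 10  {3,4,5,6,7} 20
  6 to go: {0,1,2,3,4,7} 30  {0,1,2,4,6,7} 15  {1,2,3,4,6,7} 60  {1,2,4,5,6,7} 20  {2,3,4,5,6,7} 60
  if 0:f drops first: 140 orders
  if 3:e drops first: 35 orders
  if 5:a drops first: 105 orders
heap linearizations: 280

280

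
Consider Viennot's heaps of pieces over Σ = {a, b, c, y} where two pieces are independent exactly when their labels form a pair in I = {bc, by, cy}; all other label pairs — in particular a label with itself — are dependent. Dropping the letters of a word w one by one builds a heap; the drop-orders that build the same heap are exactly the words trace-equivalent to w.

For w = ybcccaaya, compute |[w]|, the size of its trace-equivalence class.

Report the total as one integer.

20

piece 0:y — minimal
piece 1:b — minimal
piece 2:c — minimal
piece 3:c rests on {2:c}
piece 4:c rests on {3:c}
piece 5:a rests on {0:y, 1:b, 4:c}
piece 6:a rests on {5:a}
piece 7:y rests on {6:a}
piece 8:a rests on {7:y}
minimal pieces: {0:y, 1:b, 2:c}
ways to finish when only these pieces remain (= sum over removing one remaining piece with nothing left below it):
  1 left: {8}→1
  2 left: {7,8}→1
  3 left: {6,7,8}→1
  4 left: {5,6,7,8}→1
  5 left: {0,5,6,7,8}→1  {1,5,6,7,8}→1  {4,5,6,7,8}→1
  6 left: {0,1,5,6,7,8}→2  {0,4,5,6,7,8}→2  {1,4,5,6,7,8}→2  {3,4,5,6,7,8}→1
  7 left: {0,1,4,5,6,7,8}→6  {0,3,4,5,6,7,8}→3  {1,3,4,5,6,7,8}→3  {2,3,4,5,6,7,8}→1
  placing 0:y first → 4 extensions
  placing 1:b first → 4 extensions
  placing 2:c first → 12 extensions
total linear extensions = 20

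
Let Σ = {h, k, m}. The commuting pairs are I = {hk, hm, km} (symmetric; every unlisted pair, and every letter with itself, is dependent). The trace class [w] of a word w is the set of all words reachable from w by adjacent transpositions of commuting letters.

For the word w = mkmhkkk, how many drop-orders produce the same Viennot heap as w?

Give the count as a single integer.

piece 0:m — minimal
piece 1:k — minimal
piece 2:m rests on {0:m}
piece 3:h — minimal
piece 4:k rests on {1:k}
piece 5:k rests on {4:k}
piece 6:k rests on {5:k}
minimal pieces: {0:m, 1:k, 3:h}
ways to finish when only these pieces remain (= sum over removing one remaining piece with nothing left below it):
  1 left: {2}→1  {3}→1  {6}→1
  2 left: {0,2}→1  {2,3}→2  {2,6}→2  {3,6}→2  {5,6}→1
  3 left: {0,2,3}→3  {0,2,6}→3  {2,3,6}→6  {2,5,6}→3  {3,5,6}→3  {4,5,6}→1
  4 left: {0,2,3,6}→12  {0,2,5,6}→6  {1,4,5,6}→1  {2,3,5,6}→12  {2,4,5,6}→4  {3,4,5,6}→4
  5 left: {0,2,3,5,6}→30  {0,2,4,5,6}→10  {1,2,4,5,6}→5  {1,3,4,5,6}→5  {2,3,4,5,6}→20
  placing 0:m first → 30 extensions
  placing 1:k first → 60 extensions
  placing 3:h first → 15 extensions
total linear extensions = 105

105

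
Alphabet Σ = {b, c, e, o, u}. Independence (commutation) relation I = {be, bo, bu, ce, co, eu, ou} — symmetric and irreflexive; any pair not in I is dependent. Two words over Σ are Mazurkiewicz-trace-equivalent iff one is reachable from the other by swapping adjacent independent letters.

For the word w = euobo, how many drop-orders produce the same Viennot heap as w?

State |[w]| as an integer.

piece 0:e — minimal
piece 1:u — minimal
piece 2:o rests on {0:e}
piece 3:b — minimal
piece 4:o rests on {2:o}
minimal pieces: {0:e, 1:u, 3:b}
ways to finish when only these pieces remain (= sum over removing one remaining piece with nothing left below it):
  1 left: {1}→1  {3}→1  {4}→1
  2 left: {1,3}→2  {1,4}→2  {2,4}→1  {3,4}→2
  3 left: {0,2,4}→1  {1,2,4}→3  {1,3,4}→6  {2,3,4}→3
  placing 0:e first → 12 extensions
  placing 1:u first → 4 extensions
  placing 3:b first → 4 extensions
total linear extensions = 20

20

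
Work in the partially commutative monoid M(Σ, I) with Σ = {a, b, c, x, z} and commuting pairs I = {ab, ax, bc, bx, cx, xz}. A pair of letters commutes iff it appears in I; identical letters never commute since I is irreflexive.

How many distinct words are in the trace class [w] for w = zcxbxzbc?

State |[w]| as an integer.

112

drop 0:z onto floor
drop 1:c onto {0:z}
drop 2:x onto floor
drop 3:b onto {0:z}
drop 4:x onto {2:x}
drop 5:z onto {1:c, 3:b}
drop 6:b onto {5:z}
drop 7:c onto {5:z}
ground layer = {0:z, 2:x}
drop-orders for the pieces not yet dropped (sum over which currently-grounded one goes next):
  1 to go: {4} 1  {6} 1  {7} 1
  2 to go: {2,4} 1  {4,6} 2  {4,7} 2  {6,7} 2
  3 to go: {2,4,6} 3  {2,4,7} 3  {4,6,7} 6  {5,6,7} 2
  4 to go: {1,5,6,7} 2  {2,4,6,7} 12  {3,5,6,7} 2  {4,5,6,7} 8
  5 to go: {1,3,5,6,7} 4  {1,4,5,6,7} 10  {2,4,5,6,7} 20  {3,4,5,6,7} 10
  6 to go: {0,1,3,5,6,7} 4  {1,2,4,5,6,7} 30  {1,3,4,5,6,7} 24  {2,3,4,5,6,7} 30
  if 0:z drops first: 84 orders
  if 2:x drops first: 28 orders
heap linearizations: 112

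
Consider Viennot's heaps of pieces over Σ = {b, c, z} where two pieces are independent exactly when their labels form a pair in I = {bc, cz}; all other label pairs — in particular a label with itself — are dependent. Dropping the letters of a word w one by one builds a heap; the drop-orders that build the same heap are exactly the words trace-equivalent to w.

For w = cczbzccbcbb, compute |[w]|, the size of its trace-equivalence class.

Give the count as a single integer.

#0=c has no predecessor
#1=c depends on [0:c]
#2=z has no predecessor
#3=b depends on [2:z]
#4=z depends on [3:b]
#5=c depends on [1:c]
#6=c depends on [5:c]
#7=b depends on [4:z]
#8=c depends on [6:c]
#9=b depends on [7:b]
#10=b depends on [9:b]
sources: [0:c, 2:z]
N(rest) = Σ N(rest − s) over sources s of rest; N(one piece) = 1:
  size 1 → [8]=1  [10]=1
  size 2 → [6,8]=1  [8,10]=2  [9,10]=1
  size 3 → [5,6,8]=1  [6,8,10]=3  [7,9,10]=1  [8,9,10]=3
  size 4 → [1,5,6,8]=1  [4,7,9,10]=1  [5,6,8,10]=4  [6,8,9,10]=6  [7,8,9,10]=4
  size 5 → [0,1,5,6,8]=1  [1,5,6,8,10]=5  [3,4,7,9,10]=1  [4,7,8,9,10]=5  [5,6,8,9,10]=10  [6,7,8,9,10]=10
  size 6 → [0,1,5,6,8,10]=6  [1,5,6,8,9,10]=15  [2,3,4,7,9,10]=1  [3,4,7,8,9,10]=6  [4,6,7,8,9,10]=15  [5,6,7,8,9,10]=20
  size 7 → [0,1,5,6,8,9,10]=21  [1,5,6,7,8,9,10]=35  [2,3,4,7,8,9,10]=7  [3,4,6,7,8,9,10]=21  [4,5,6,7,8,9,10]=35
  size 8 → [0,1,5,6,7,8,9,10]=56  [1,4,5,6,7,8,9,10]=70  [2,3,4,6,7,8,9,10]=28  [3,4,5,6,7,8,9,10]=56
  size 9 → [0,1,4,5,6,7,8,9,10]=126  [1,3,4,5,6,7,8,9,10]=126  [2,3,4,5,6,7,8,9,10]=84
  first=0(c) contributes 210
  first=2(z) contributes 252
|[w]| = 462

462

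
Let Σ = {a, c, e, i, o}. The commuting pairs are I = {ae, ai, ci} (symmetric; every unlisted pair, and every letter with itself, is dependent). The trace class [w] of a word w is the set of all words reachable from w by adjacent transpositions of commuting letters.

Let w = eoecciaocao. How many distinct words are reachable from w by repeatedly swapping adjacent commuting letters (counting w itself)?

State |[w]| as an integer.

#0=e has no predecessor
#1=o depends on [0:e]
#2=e depends on [1:o]
#3=c depends on [2:e]
#4=c depends on [3:c]
#5=i depends on [2:e]
#6=a depends on [4:c]
#7=o depends on [5:i, 6:a]
#8=c depends on [7:o]
#9=a depends on [8:c]
#10=o depends on [9:a]
sources: [0:e]
N(rest) = Σ N(rest − s) over sources s of rest; N(one piece) = 1:
  size 1 → [10]=1
  size 2 → [9,10]=1
  size 3 → [8,9,10]=1
  size 4 → [7,8,9,10]=1
  size 5 → [5,7,8,9,10]=1  [6,7,8,9,10]=1
  size 6 → [4,6,7,8,9,10]=1  [5,6,7,8,9,10]=2
  size 7 → [3,4,6,7,8,9,10]=1  [4,5,6,7,8,9,10]=3
  size 8 → [3,4,5,6,7,8,9,10]=4
  size 9 → [2,3,4,5,6,7,8,9,10]=4
  first=0(e) contributes 4

4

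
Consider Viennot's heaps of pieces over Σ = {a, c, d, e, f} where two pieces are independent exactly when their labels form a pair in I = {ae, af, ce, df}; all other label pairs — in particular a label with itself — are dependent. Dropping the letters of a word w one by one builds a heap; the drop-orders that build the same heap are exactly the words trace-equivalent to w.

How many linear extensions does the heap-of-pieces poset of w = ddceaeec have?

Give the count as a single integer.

0(d) covers ∅
1(d) covers 0:d
2(c) covers 1:d
3(e) covers 1:d
4(a) covers 2:c
5(e) covers 3:e
6(e) covers 5:e
7(c) covers 4:a
floor of heap: 0:d
completions by unplaced set U, small U first (add the entries for U minus each lowest piece of U):
  |U|=1: {6}:1  {7}:1
  |U|=2: {4,7}:1  {5,6}:1  {6,7}:2
  |U|=3: {2,4,7}:1  {3,5,6}:1  {4,6,7}:3  {5,6,7}:3
  |U|=4: {2,4,6,7}:4  {3,5,6,7}:4  {4,5,6,7}:6
  |U|=5: {2,4,5,6,7}:10  {3,4,5,6,7}:10
  |U|=6: {2,3,4,5,6,7}:20
  start at 0(d): 20

20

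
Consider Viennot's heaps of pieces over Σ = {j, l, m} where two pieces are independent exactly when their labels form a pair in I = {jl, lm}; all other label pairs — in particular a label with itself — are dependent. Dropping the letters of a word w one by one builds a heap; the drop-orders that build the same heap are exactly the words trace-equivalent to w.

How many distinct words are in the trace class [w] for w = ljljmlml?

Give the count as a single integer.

drop 0:l onto floor
drop 1:j onto floor
drop 2:l onto {0:l}
drop 3:j onto {1:j}
drop 4:m onto {3:j}
drop 5:l onto {2:l}
drop 6:m onto {4:m}
drop 7:l onto {5:l}
ground layer = {0:l, 1:j}
drop-orders for the pieces not yet dropped (sum over which currently-grounded one goes next):
  1 to go: {6} 1  {7} 1
  2 to go: {4,6} 1  {5,7} 1  {6,7} 2
  3 to go: {2,5,7} 1  {3,4,6} 1  {4,6,7} 3  {5,6,7} 3
  4 to go: {0,2,5,7} 1  {1,3,4,6} 1  {2,5,6,7} 4  {3,4,6,7} 4  {4,5,6,7} 6
  5 to go: {0,2,5,6,7} 5  {1,3,4,6,7} 5  {2,4,5,6,7} 10  {3,4,5,6,7} 10
  6 to go: {0,2,4,5,6,7} 15  {1,3,4,5,6,7} 15  {2,3,4,5,6,7} 20
  if 0:l drops first: 35 orders
  if 1:j drops first: 35 orders
heap linearizations: 70

70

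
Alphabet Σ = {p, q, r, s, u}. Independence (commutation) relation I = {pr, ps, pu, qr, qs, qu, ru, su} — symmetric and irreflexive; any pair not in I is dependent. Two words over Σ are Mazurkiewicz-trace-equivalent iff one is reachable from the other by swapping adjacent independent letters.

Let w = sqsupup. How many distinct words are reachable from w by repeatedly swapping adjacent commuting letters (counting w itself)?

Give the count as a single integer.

210

piece 0:s — minimal
piece 1:q — minimal
piece 2:s rests on {0:s}
piece 3:u — minimal
piece 4:p rests on {1:q}
piece 5:u rests on {3:u}
piece 6:p rests on {4:p}
minimal pieces: {0:s, 1:q, 3:u}
ways to finish when only these pieces remain (= sum over removing one remaining piece with nothing left below it):
  1 left: {2}→1  {5}→1  {6}→1
  2 left: {0,2}→1  {2,5}→2  {2,6}→2  {3,5}→1  {4,6}→1  {5,6}→2
  3 left: {0,2,5}→3  {0,2,6}→3  {1,4,6}→1  {2,3,5}→3  {2,4,6}→3  {2,5,6}→6  {3,5,6}→3  {4,5,6}→3
  4 left: {0,2,3,5}→6  {0,2,4,6}→6  {0,2,5,6}→12  {1,2,4,6}→4  {1,4,5,6}→4  {2,3,5,6}→12  {2,4,5,6}→12  {3,4,5,6}→6
  5 left: {0,1,2,4,6}→10  {0,2,3,5,6}→30  {0,2,4,5,6}→30  {1,2,4,5,6}→20  {1,3,4,5,6}→10  {2,3,4,5,6}→30
  placing 0:s first → 60 extensions
  placing 1:q first → 90 extensions
  placing 3:u first → 60 extensions
total linear extensions = 210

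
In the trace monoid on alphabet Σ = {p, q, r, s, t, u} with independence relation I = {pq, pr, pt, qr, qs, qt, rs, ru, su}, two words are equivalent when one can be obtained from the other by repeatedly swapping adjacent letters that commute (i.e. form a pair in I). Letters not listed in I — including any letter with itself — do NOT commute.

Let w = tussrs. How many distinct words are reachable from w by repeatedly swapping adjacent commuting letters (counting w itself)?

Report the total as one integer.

20

drop 0:t onto floor
drop 1:u onto {0:t}
drop 2:s onto {0:t}
drop 3:s onto {2:s}
drop 4:r onto {0:t}
drop 5:s onto {3:s}
ground layer = {0:t}
drop-orders for the pieces not yet dropped (sum over which currently-grounded one goes next):
  1 to go: {1} 1  {4} 1  {5} 1
  2 to go: {1,4} 2  {1,5} 2  {3,5} 1  {4,5} 2
  3 to go: {1,3,5} 3  {1,4,5} 6  {2,3,5} 1  {3,4,5} 3
  4 to go: {1,2,3,5} 4  {1,3,4,5} 12  {2,3,4,5} 4
  if 0:t drops first: 20 orders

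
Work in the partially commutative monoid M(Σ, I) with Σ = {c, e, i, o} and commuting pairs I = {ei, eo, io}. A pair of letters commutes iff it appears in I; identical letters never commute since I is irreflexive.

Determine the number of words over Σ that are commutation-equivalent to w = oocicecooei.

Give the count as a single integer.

12

#0=o has no predecessor
#1=o depends on [0:o]
#2=c depends on [1:o]
#3=i depends on [2:c]
#4=c depends on [3:i]
#5=e depends on [4:c]
#6=c depends on [5:e]
#7=o depends on [6:c]
#8=o depends on [7:o]
#9=e depends on [6:c]
#10=i depends on [6:c]
sources: [0:o]
N(rest) = Σ N(rest − s) over sources s of rest; N(one piece) = 1:
  size 1 → [8]=1  [9]=1  [10]=1
  size 2 → [7,8]=1  [8,9]=2  [8,10]=2  [9,10]=2
  size 3 → [7,8,9]=3  [7,8,10]=3  [8,9,10]=6
  size 4 → [7,8,9,10]=12
  size 5 → [6,7,8,9,10]=12
  size 6 → [5,6,7,8,9,10]=12
  size 7 → [4,5,6,7,8,9,10]=12
  size 8 → [3,4,5,6,7,8,9,10]=12
  size 9 → [2,3,4,5,6,7,8,9,10]=12
  first=0(o) contributes 12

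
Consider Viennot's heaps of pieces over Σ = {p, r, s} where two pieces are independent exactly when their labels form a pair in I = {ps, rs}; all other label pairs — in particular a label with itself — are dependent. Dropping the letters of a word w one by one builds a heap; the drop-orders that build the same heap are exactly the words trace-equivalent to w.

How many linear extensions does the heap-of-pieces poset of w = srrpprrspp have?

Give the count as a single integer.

piece 0:s — minimal
piece 1:r — minimal
piece 2:r rests on {1:r}
piece 3:p rests on {2:r}
piece 4:p rests on {3:p}
piece 5:r rests on {4:p}
piece 6:r rests on {5:r}
piece 7:s rests on {0:s}
piece 8:p rests on {6:r}
piece 9:p rests on {8:p}
minimal pieces: {0:s, 1:r}
ways to finish when only these pieces remain (= sum over removing one remaining piece with nothing left below it):
  1 left: {7}→1  {9}→1
  2 left: {0,7}→1  {7,9}→2  {8,9}→1
  3 left: {0,7,9}→3  {6,8,9}→1  {7,8,9}→3
  4 left: {0,7,8,9}→6  {5,6,8,9}→1  {6,7,8,9}→4
  5 left: {0,6,7,8,9}→10  {4,5,6,8,9}→1  {5,6,7,8,9}→5
  6 left: {0,5,6,7,8,9}→15  {3,4,5,6,8,9}→1  {4,5,6,7,8,9}→6
  7 left: {0,4,5,6,7,8,9}→21  {2,3,4,5,6,8,9}→1  {3,4,5,6,7,8,9}→7
  8 left: {0,3,4,5,6,7,8,9}→28  {1,2,3,4,5,6,8,9}→1  {2,3,4,5,6,7,8,9}→8
  placing 0:s first → 9 extensions
  placing 1:r first → 36 extensions
total linear extensions = 45

45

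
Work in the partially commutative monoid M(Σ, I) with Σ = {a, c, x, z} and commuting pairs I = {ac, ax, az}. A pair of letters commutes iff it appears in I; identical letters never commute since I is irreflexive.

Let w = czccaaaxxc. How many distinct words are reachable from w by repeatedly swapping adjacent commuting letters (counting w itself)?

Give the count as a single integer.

drop 0:c onto floor
drop 1:z onto {0:c}
drop 2:c onto {1:z}
drop 3:c onto {2:c}
drop 4:a onto floor
drop 5:a onto {4:a}
drop 6:a onto {5:a}
drop 7:x onto {3:c}
drop 8:x onto {7:x}
drop 9:c onto {8:x}
ground layer = {0:c, 4:a}
drop-orders for the pieces not yet dropped (sum over which currently-grounded one goes next):
  1 to go: {6} 1  {9} 1
  2 to go: {5,6} 1  {6,9} 2  {8,9} 1
  3 to go: {4,5,6} 1  {5,6,9} 3  {6,8,9} 3  {7,8,9} 1
  4 to go: {3,7,8,9} 1  {4,5,6,9} 4  {5,6,8,9} 6  {6,7,8,9} 4
  5 to go: {2,3,7,8,9} 1  {3,6,7,8,9} 5  {4,5,6,8,9} 10  {5,6,7,8,9} 10
  6 to go: {1,2,3,7,8,9} 1  {2,3,6,7,8,9} 6  {3,5,6,7,8,9} 15  {4,5,6,7,8,9} 20
  7 to go: {0,1,2,3,7,8,9} 1  {1,2,3,6,7,8,9} 7  {2,3,5,6,7,8,9} 21  {3,4,5,6,7,8,9} 35
  8 to go: {0,1,2,3,6,7,8,9} 8  {1,2,3,5,6,7,8,9} 28  {2,3,4,5,6,7,8,9} 56
  if 0:c drops first: 84 orders
  if 4:a drops first: 36 orders
heap linearizations: 120

120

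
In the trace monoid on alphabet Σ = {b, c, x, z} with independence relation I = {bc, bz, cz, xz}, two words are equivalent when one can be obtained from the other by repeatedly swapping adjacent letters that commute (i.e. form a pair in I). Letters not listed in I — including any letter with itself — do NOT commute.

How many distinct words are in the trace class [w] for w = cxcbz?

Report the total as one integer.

10

drop 0:c onto floor
drop 1:x onto {0:c}
drop 2:c onto {1:x}
drop 3:b onto {1:x}
drop 4:z onto floor
ground layer = {0:c, 4:z}
drop-orders for the pieces not yet dropped (sum over which currently-grounded one goes next):
  1 to go: {2} 1  {3} 1  {4} 1
  2 to go: {2,3} 2  {2,4} 2  {3,4} 2
  3 to go: {1,2,3} 2  {2,3,4} 6
  if 0:c drops first: 8 orders
  if 4:z drops first: 2 orders
heap linearizations: 10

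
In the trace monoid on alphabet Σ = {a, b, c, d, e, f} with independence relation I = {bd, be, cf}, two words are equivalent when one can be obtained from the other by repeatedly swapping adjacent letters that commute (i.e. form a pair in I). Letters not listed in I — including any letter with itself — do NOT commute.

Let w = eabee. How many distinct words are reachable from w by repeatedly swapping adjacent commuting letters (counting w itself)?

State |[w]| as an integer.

3

piece 0:e — minimal
piece 1:a rests on {0:e}
piece 2:b rests on {1:a}
piece 3:e rests on {1:a}
piece 4:e rests on {3:e}
minimal pieces: {0:e}
ways to finish when only these pieces remain (= sum over removing one remaining piece with nothing left below it):
  1 left: {2}→1  {4}→1
  2 left: {2,4}→2  {3,4}→1
  3 left: {2,3,4}→3
  placing 0:e first → 3 extensions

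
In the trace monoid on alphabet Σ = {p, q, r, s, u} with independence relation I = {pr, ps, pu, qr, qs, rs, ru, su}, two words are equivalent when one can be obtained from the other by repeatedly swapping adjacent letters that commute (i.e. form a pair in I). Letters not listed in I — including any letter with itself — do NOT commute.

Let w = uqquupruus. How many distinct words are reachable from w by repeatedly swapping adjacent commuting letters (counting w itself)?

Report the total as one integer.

drop 0:u onto floor
drop 1:q onto {0:u}
drop 2:q onto {1:q}
drop 3:u onto {2:q}
drop 4:u onto {3:u}
drop 5:p onto {2:q}
drop 6:r onto floor
drop 7:u onto {4:u}
drop 8:u onto {7:u}
drop 9:s onto floor
ground layer = {0:u, 6:r, 9:s}
drop-orders for the pieces not yet dropped (sum over which currently-grounded one goes next):
  1 to go: {5} 1  {6} 1  {8} 1  {9} 1
  2 to go: {5,6} 2  {5,8} 2  {5,9} 2  {6,8} 2  {6,9} 2  {7,8} 1  {8,9} 2
  3 to go: {4,7,8} 1  {5,6,8} 6  {5,6,9} 6  {5,7,8} 3  {5,8,9} 6  {6,7,8} 3  {6,8,9} 6  {7,8,9} 3
  4 to go: {3,4,7,8} 1  {4,5,7,8} 4  {4,6,7,8} 4  {4,7,8,9} 4  {5,6,7,8} 12  {5,6,8,9} 24  {5,7,8,9} 12  {6,7,8,9} 12
  5 to go: {3,4,5,7,8} 5  {3,4,6,7,8} 5  {3,4,7,8,9} 5  {4,5,6,7,8} 20  {4,5,7,8,9} 20  {4,6,7,8,9} 20  {5,6,7,8,9} 60
  6 to go: {2,3,4,5,7,8} 5  {3,4,5,6,7,8} 30  {3,4,5,7,8,9} 30  {3,4,6,7,8,9} 30  {4,5,6,7,8,9} 120
  7 to go: {1,2,3,4,5,7,8} 5  {2,3,4,5,6,7,8} 35  {2,3,4,5,7,8,9} 35  {3,4,5,6,7,8,9} 210
  8 to go: {0,1,2,3,4,5,7,8} 5  {1,2,3,4,5,6,7,8} 40  {1,2,3,4,5,7,8,9} 40  {2,3,4,5,6,7,8,9} 280
  if 0:u drops first: 360 orders
  if 6:r drops first: 45 orders
  if 9:s drops first: 45 orders
heap linearizations: 450

450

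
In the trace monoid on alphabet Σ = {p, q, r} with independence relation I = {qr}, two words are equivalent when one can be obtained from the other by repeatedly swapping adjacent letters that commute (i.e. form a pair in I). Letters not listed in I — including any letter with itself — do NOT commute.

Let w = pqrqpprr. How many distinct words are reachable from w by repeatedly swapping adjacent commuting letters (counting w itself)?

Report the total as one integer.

3

#0=p has no predecessor
#1=q depends on [0:p]
#2=r depends on [0:p]
#3=q depends on [1:q]
#4=p depends on [2:r, 3:q]
#5=p depends on [4:p]
#6=r depends on [5:p]
#7=r depends on [6:r]
sources: [0:p]
N(rest) = Σ N(rest − s) over sources s of rest; N(one piece) = 1:
  size 1 → [7]=1
  size 2 → [6,7]=1
  size 3 → [5,6,7]=1
  size 4 → [4,5,6,7]=1
  size 5 → [2,4,5,6,7]=1  [3,4,5,6,7]=1
  size 6 → [1,3,4,5,6,7]=1  [2,3,4,5,6,7]=2
  first=0(p) contributes 3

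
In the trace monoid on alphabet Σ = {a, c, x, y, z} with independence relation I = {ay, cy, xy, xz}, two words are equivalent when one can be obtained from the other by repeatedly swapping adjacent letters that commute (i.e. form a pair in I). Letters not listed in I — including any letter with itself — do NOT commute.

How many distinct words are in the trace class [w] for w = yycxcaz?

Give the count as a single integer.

piece 0:y — minimal
piece 1:y rests on {0:y}
piece 2:c — minimal
piece 3:x rests on {2:c}
piece 4:c rests on {3:x}
piece 5:a rests on {4:c}
piece 6:z rests on {1:y, 5:a}
minimal pieces: {0:y, 2:c}
ways to finish when only these pieces remain (= sum over removing one remaining piece with nothing left below it):
  1 left: {6}→1
  2 left: {1,6}→1  {5,6}→1
  3 left: {0,1,6}→1  {1,5,6}→2  {4,5,6}→1
  4 left: {0,1,5,6}→3  {1,4,5,6}→3  {3,4,5,6}→1
  5 left: {0,1,4,5,6}→6  {1,3,4,5,6}→4  {2,3,4,5,6}→1
  placing 0:y first → 5 extensions
  placing 2:c first → 10 extensions
total linear extensions = 15

15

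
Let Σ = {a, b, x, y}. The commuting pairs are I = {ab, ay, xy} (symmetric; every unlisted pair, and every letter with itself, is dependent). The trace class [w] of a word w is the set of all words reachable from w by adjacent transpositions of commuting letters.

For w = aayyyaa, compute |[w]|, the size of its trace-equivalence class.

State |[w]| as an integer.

35

piece 0:a — minimal
piece 1:a rests on {0:a}
piece 2:y — minimal
piece 3:y rests on {2:y}
piece 4:y rests on {3:y}
piece 5:a rests on {1:a}
piece 6:a rests on {5:a}
minimal pieces: {0:a, 2:y}
ways to finish when only these pieces remain (= sum over removing one remaining piece with nothing left below it):
  1 left: {4}→1  {6}→1
  2 left: {3,4}→1  {4,6}→2  {5,6}→1
  3 left: {1,5,6}→1  {2,3,4}→1  {3,4,6}→3  {4,5,6}→3
  4 left: {0,1,5,6}→1  {1,4,5,6}→4  {2,3,4,6}→4  {3,4,5,6}→6
  5 left: {0,1,4,5,6}→5  {1,3,4,5,6}→10  {2,3,4,5,6}→10
  placing 0:a first → 20 extensions
  placing 2:y first → 15 extensions
total linear extensions = 35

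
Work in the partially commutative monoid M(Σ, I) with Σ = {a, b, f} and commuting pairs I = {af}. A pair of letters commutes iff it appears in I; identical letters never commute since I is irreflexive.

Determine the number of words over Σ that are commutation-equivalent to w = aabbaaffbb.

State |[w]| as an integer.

6

#0=a has no predecessor
#1=a depends on [0:a]
#2=b depends on [1:a]
#3=b depends on [2:b]
#4=a depends on [3:b]
#5=a depends on [4:a]
#6=f depends on [3:b]
#7=f depends on [6:f]
#8=b depends on [5:a, 7:f]
#9=b depends on [8:b]
sources: [0:a]
N(rest) = Σ N(rest − s) over sources s of rest; N(one piece) = 1:
  size 1 → [9]=1
  size 2 → [8,9]=1
  size 3 → [5,8,9]=1  [7,8,9]=1
  size 4 → [4,5,8,9]=1  [5,7,8,9]=2  [6,7,8,9]=1
  size 5 → [4,5,7,8,9]=3  [5,6,7,8,9]=3
  size 6 → [4,5,6,7,8,9]=6
  size 7 → [3,4,5,6,7,8,9]=6
  size 8 → [2,3,4,5,6,7,8,9]=6
  first=0(a) contributes 6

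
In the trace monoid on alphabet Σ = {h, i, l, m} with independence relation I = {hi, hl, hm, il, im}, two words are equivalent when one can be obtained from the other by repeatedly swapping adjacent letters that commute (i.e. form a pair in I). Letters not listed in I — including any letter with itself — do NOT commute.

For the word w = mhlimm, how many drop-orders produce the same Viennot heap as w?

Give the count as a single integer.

#0=m has no predecessor
#1=h has no predecessor
#2=l depends on [0:m]
#3=i has no predecessor
#4=m depends on [2:l]
#5=m depends on [4:m]
sources: [0:m, 1:h, 3:i]
N(rest) = Σ N(rest − s) over sources s of rest; N(one piece) = 1:
  size 1 → [1]=1  [3]=1  [5]=1
  size 2 → [1,3]=2  [1,5]=2  [3,5]=2  [4,5]=1
  size 3 → [1,3,5]=6  [1,4,5]=3  [2,4,5]=1  [3,4,5]=3
  size 4 → [0,2,4,5]=1  [1,2,4,5]=4  [1,3,4,5]=12  [2,3,4,5]=4
  first=0(m) contributes 20
  first=1(h) contributes 5
  first=3(i) contributes 5
|[w]| = 30

30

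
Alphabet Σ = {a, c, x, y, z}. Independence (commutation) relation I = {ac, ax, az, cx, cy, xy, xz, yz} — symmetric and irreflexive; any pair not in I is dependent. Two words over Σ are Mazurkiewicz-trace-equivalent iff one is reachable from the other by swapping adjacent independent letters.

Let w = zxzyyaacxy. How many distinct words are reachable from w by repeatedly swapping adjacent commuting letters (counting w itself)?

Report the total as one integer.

2520

piece 0:z — minimal
piece 1:x — minimal
piece 2:z rests on {0:z}
piece 3:y — minimal
piece 4:y rests on {3:y}
piece 5:a rests on {4:y}
piece 6:a rests on {5:a}
piece 7:c rests on {2:z}
piece 8:x rests on {1:x}
piece 9:y rests on {6:a}
minimal pieces: {0:z, 1:x, 3:y}
ways to finish when only these pieces remain (= sum over removing one remaining piece with nothing left below it):
  1 left: {7}→1  {8}→1  {9}→1
  2 left: {1,8}→1  {2,7}→1  {6,9}→1  {7,8}→2  {7,9}→2  {8,9}→2
  3 left: {0,2,7}→1  {1,7,8}→3  {1,8,9}→3  {2,7,8}→3  {2,7,9}→3  {5,6,9}→1  {6,7,9}→3  {6,8,9}→3  {7,8,9}→6
  4 left: {0,2,7,8}→4  {0,2,7,9}→4  {1,2,7,8}→6  {1,6,8,9}→6  {1,7,8,9}→12  {2,6,7,9}→6  {2,7,8,9}→12  {4,5,6,9}→1  {5,6,7,9}→4  {5,6,8,9}→4  {6,7,8,9}→12
  5 left: {0,1,2,7,8}→10  {0,2,6,7,9}→10  {0,2,7,8,9}→20  {1,2,7,8,9}→30  {1,5,6,8,9}→10  {1,6,7,8,9}→30  {2,5,6,7,9}→10  {2,6,7,8,9}→30  {3,4,5,6,9}→1  {4,5,6,7,9}→5  {4,5,6,8,9}→5  {5,6,7,8,9}→20
  6 left: {0,1,2,7,8,9}→60  {0,2,5,6,7,9}→20  {0,2,6,7,8,9}→60  {1,2,6,7,8,9}→90  {1,4,5,6,8,9}→15  {1,5,6,7,8,9}→60  {2,4,5,6,7,9}→15  {2,5,6,7,8,9}→60  {3,4,5,6,7,9}→6  {3,4,5,6,8,9}→6  {4,5,6,7,8,9}→30
  7 left: {0,1,2,6,7,8,9}→210  {0,2,4,5,6,7,9}→35  {0,2,5,6,7,8,9}→140  {1,2,5,6,7,8,9}→210  {1,3,4,5,6,8,9}→21  {1,4,5,6,7,8,9}→105  {2,3,4,5,6,7,9}→21  {2,4,5,6,7,8,9}→105  {3,4,5,6,7,8,9}→42
  8 left: {0,1,2,5,6,7,8,9}→560  {0,2,3,4,5,6,7,9}→56  {0,2,4,5,6,7,8,9}→280  {1,2,4,5,6,7,8,9}→420  {1,3,4,5,6,7,8,9}→168  {2,3,4,5,6,7,8,9}→168
  placing 0:z first → 756 extensions
  placing 1:x first → 504 extensions
  placing 3:y first → 1260 extensions
total linear extensions = 2520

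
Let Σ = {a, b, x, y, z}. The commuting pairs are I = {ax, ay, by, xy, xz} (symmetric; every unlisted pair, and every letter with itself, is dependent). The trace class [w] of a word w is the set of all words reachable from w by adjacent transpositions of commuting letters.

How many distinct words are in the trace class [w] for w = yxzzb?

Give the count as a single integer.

#0=y has no predecessor
#1=x has no predecessor
#2=z depends on [0:y]
#3=z depends on [2:z]
#4=b depends on [1:x, 3:z]
sources: [0:y, 1:x]
N(rest) = Σ N(rest − s) over sources s of rest; N(one piece) = 1:
  size 1 → [4]=1
  size 2 → [1,4]=1  [3,4]=1
  size 3 → [1,3,4]=2  [2,3,4]=1
  first=0(y) contributes 3
  first=1(x) contributes 1
|[w]| = 4

4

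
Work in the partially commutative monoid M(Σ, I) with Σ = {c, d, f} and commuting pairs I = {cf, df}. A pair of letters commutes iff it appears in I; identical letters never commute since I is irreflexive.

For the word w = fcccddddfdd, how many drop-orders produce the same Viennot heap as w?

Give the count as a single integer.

0(f) covers ∅
1(c) covers ∅
2(c) covers 1:c
3(c) covers 2:c
4(d) covers 3:c
5(d) covers 4:d
6(d) covers 5:d
7(d) covers 6:d
8(f) covers 0:f
9(d) covers 7:d
10(d) covers 9:d
floor of heap: 0:f, 1:c
completions by unplaced set U, small U first (add the entries for U minus each lowest piece of U):
  |U|=1: {8}:1  {10}:1
  |U|=2: {0,8}:1  {8,10}:2  {9,10}:1
  |U|=3: {0,8,10}:3  {7,9,10}:1  {8,9,10}:3
  |U|=4: {0,8,9,10}:6  {6,7,9,10}:1  {7,8,9,10}:4
  |U|=5: {0,7,8,9,10}:10  {5,6,7,9,10}:1  {6,7,8,9,10}:5
  |U|=6: {0,6,7,8,9,10}:15  {4,5,6,7,9,10}:1  {5,6,7,8,9,10}:6
  |U|=7: {0,5,6,7,8,9,10}:21  {3,4,5,6,7,9,10}:1  {4,5,6,7,8,9,10}:7
  |U|=8: {0,4,5,6,7,8,9,10}:28  {2,3,4,5,6,7,9,10}:1  {3,4,5,6,7,8,9,10}:8
  |U|=9: {0,3,4,5,6,7,8,9,10}:36  {1,2,3,4,5,6,7,9,10}:1  {2,3,4,5,6,7,8,9,10}:9
  start at 0(f): 10
  start at 1(c): 45
sum over floor = 55

55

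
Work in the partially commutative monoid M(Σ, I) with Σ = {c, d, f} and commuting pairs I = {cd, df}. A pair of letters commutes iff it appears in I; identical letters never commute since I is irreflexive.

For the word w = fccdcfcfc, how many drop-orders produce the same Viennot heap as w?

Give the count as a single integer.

#0=f has no predecessor
#1=c depends on [0:f]
#2=c depends on [1:c]
#3=d has no predecessor
#4=c depends on [2:c]
#5=f depends on [4:c]
#6=c depends on [5:f]
#7=f depends on [6:c]
#8=c depends on [7:f]
sources: [0:f, 3:d]
N(rest) = Σ N(rest − s) over sources s of rest; N(one piece) = 1:
  size 1 → [3]=1  [8]=1
  size 2 → [3,8]=2  [7,8]=1
  size 3 → [3,7,8]=3  [6,7,8]=1
  size 4 → [3,6,7,8]=4  [5,6,7,8]=1
  size 5 → [3,5,6,7,8]=5  [4,5,6,7,8]=1
  size 6 → [2,4,5,6,7,8]=1  [3,4,5,6,7,8]=6
  size 7 → [1,2,4,5,6,7,8]=1  [2,3,4,5,6,7,8]=7
  first=0(f) contributes 8
  first=3(d) contributes 1
|[w]| = 9

9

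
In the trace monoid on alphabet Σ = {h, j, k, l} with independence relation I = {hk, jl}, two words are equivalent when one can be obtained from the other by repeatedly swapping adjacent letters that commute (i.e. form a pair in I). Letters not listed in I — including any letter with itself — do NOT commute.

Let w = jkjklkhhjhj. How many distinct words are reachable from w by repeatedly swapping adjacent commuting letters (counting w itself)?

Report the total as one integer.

3

drop 0:j onto floor
drop 1:k onto {0:j}
drop 2:j onto {1:k}
drop 3:k onto {2:j}
drop 4:l onto {3:k}
drop 5:k onto {4:l}
drop 6:h onto {4:l}
drop 7:h onto {6:h}
drop 8:j onto {5:k, 7:h}
drop 9:h onto {8:j}
drop 10:j onto {9:h}
ground layer = {0:j}
drop-orders for the pieces not yet dropped (sum over which currently-grounded one goes next):
  1 to go: {10} 1
  2 to go: {9,10} 1
  3 to go: {8,9,10} 1
  4 to go: {5,8,9,10} 1  {7,8,9,10} 1
  5 to go: {5,7,8,9,10} 2  {6,7,8,9,10} 1
  6 to go: {5,6,7,8,9,10} 3
  7 to go: {4,5,6,7,8,9,10} 3
  8 to go: {3,4,5,6,7,8,9,10} 3
  9 to go: {2,3,4,5,6,7,8,9,10} 3
  if 0:j drops first: 3 orders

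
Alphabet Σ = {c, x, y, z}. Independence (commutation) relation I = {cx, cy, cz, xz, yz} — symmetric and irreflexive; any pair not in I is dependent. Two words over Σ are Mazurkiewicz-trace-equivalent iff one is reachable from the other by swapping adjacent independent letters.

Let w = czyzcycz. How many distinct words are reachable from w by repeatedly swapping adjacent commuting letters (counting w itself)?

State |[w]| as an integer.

560

0(c) covers ∅
1(z) covers ∅
2(y) covers ∅
3(z) covers 1:z
4(c) covers 0:c
5(y) covers 2:y
6(c) covers 4:c
7(z) covers 3:z
floor of heap: 0:c, 1:z, 2:y
completions by unplaced set U, small U first (add the entries for U minus each lowest piece of U):
  |U|=1: {5}:1  {6}:1  {7}:1
  |U|=2: {2,5}:1  {3,7}:1  {4,6}:1  {5,6}:2  {5,7}:2  {6,7}:2
  |U|=3: {0,4,6}:1  {1,3,7}:1  {2,5,6}:3  {2,5,7}:3  {3,5,7}:3  {3,6,7}:3  {4,5,6}:3  {4,6,7}:3  {5,6,7}:6
  |U|=4: {0,4,5,6}:4  {0,4,6,7}:4  {1,3,5,7}:4  {1,3,6,7}:4  {2,3,5,7}:6  {2,4,5,6}:6  {2,5,6,7}:12  {3,4,6,7}:6  {3,5,6,7}:12  {4,5,6,7}:12
  |U|=5: {0,2,4,5,6}:10  {0,3,4,6,7}:10  {0,4,5,6,7}:20  {1,2,3,5,7}:10  {1,3,4,6,7}:10  {1,3,5,6,7}:20  {2,3,5,6,7}:30  {2,4,5,6,7}:30  {3,4,5,6,7}:30
  |U|=6: {0,1,3,4,6,7}:20  {0,2,4,5,6,7}:60  {0,3,4,5,6,7}:60  {1,2,3,5,6,7}:60  {1,3,4,5,6,7}:60  {2,3,4,5,6,7}:90
  start at 0(c): 210
  start at 1(z): 210
  start at 2(y): 140
sum over floor = 560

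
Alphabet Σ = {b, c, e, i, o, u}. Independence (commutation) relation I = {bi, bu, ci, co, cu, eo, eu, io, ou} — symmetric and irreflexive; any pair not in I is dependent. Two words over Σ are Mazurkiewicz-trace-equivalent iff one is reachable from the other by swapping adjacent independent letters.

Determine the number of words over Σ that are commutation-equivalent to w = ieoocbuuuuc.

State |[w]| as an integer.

1708

#0=i has no predecessor
#1=e depends on [0:i]
#2=o has no predecessor
#3=o depends on [2:o]
#4=c depends on [1:e]
#5=b depends on [3:o, 4:c]
#6=u depends on [0:i]
#7=u depends on [6:u]
#8=u depends on [7:u]
#9=u depends on [8:u]
#10=c depends on [5:b]
sources: [0:i, 2:o]
N(rest) = Σ N(rest − s) over sources s of rest; N(one piece) = 1:
  size 1 → [9]=1  [10]=1
  size 2 → [5,10]=1  [8,9]=1  [9,10]=2
  size 3 → [3,5,10]=1  [4,5,10]=1  [5,9,10]=3  [7,8,9]=1  [8,9,10]=3
  size 4 → [1,4,5,10]=1  [2,3,5,10]=1  [3,4,5,10]=2  [3,5,9,10]=4  [4,5,9,10]=4  [5,8,9,10]=6  [6,7,8,9]=1  [7,8,9,10]=4
  size 5 → [1,3,4,5,10]=3  [1,4,5,9,10]=5  [2,3,4,5,10]=3  [2,3,5,9,10]=5  [3,4,5,9,10]=10  [3,5,8,9,10]=10  [4,5,8,9,10]=10  [5,7,8,9,10]=10  [6,7,8,9,10]=5
  size 6 → [1,2,3,4,5,10]=6  [1,3,4,5,9,10]=18  [1,4,5,8,9,10]=15  [2,3,4,5,9,10]=18  [2,3,5,8,9,10]=15  [3,4,5,8,9,10]=30  [3,5,7,8,9,10]=20  [4,5,7,8,9,10]=20  [5,6,7,8,9,10]=15
  size 7 → [1,2,3,4,5,9,10]=42  [1,3,4,5,8,9,10]=63  [1,4,5,7,8,9,10]=35  [2,3,4,5,8,9,10]=63  [2,3,5,7,8,9,10]=35  [3,4,5,7,8,9,10]=70  [3,5,6,7,8,9,10]=35  [4,5,6,7,8,9,10]=35
  size 8 → [1,2,3,4,5,8,9,10]=168  [1,3,4,5,7,8,9,10]=168  [1,4,5,6,7,8,9,10]=70  [2,3,4,5,7,8,9,10]=168  [2,3,5,6,7,8,9,10]=70  [3,4,5,6,7,8,9,10]=140
  size 9 → [0,1,4,5,6,7,8,9,10]=70  [1,2,3,4,5,7,8,9,10]=504  [1,3,4,5,6,7,8,9,10]=378  [2,3,4,5,6,7,8,9,10]=378
  first=0(i) contributes 1260
  first=2(o) contributes 448
|[w]| = 1708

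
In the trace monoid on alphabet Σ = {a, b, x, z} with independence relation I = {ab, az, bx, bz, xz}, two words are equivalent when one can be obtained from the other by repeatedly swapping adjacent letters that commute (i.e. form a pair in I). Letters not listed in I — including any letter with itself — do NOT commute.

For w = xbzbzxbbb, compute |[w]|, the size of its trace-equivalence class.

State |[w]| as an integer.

drop 0:x onto floor
drop 1:b onto floor
drop 2:z onto floor
drop 3:b onto {1:b}
drop 4:z onto {2:z}
drop 5:x onto {0:x}
drop 6:b onto {3:b}
drop 7:b onto {6:b}
drop 8:b onto {7:b}
ground layer = {0:x, 1:b, 2:z}
drop-orders for the pieces not yet dropped (sum over which currently-grounded one goes next):
  1 to go: {4} 1  {5} 1  {8} 1
  2 to go: {0,5} 1  {2,4} 1  {4,5} 2  {4,8} 2  {5,8} 2  {7,8} 1
  3 to go: {0,4,5} 3  {0,5,8} 3  {2,4,5} 3  {2,4,8} 3  {4,5,8} 6  {4,7,8} 3  {5,7,8} 3  {6,7,8} 1
  4 to go: {0,2,4,5} 6  {0,4,5,8} 12  {0,5,7,8} 6  {2,4,5,8} 12  {2,4,7,8} 6  {3,6,7,8} 1  {4,5,7,8} 12  {4,6,7,8} 4  {5,6,7,8} 4
  5 to go: {0,2,4,5,8} 30  {0,4,5,7,8} 30  {0,5,6,7,8} 10  {1,3,6,7,8} 1  {2,4,5,7,8} 30  {2,4,6,7,8} 10  {3,4,6,7,8} 5  {3,5,6,7,8} 5  {4,5,6,7,8} 20
  6 to go: {0,2,4,5,7,8} 90  {0,3,5,6,7,8} 15  {0,4,5,6,7,8} 60  {1,3,4,6,7,8} 6  {1,3,5,6,7,8} 6  {2,3,4,6,7,8} 15  {2,4,5,6,7,8} 60  {3,4,5,6,7,8} 30
  7 to go: {0,1,3,5,6,7,8} 21  {0,2,4,5,6,7,8} 210  {0,3,4,5,6,7,8} 105  {1,2,3,4,6,7,8} 21  {1,3,4,5,6,7,8} 42  {2,3,4,5,6,7,8} 105
  if 0:x drops first: 168 orders
  if 1:b drops first: 420 orders
  if 2:z drops first: 168 orders
heap linearizations: 756

756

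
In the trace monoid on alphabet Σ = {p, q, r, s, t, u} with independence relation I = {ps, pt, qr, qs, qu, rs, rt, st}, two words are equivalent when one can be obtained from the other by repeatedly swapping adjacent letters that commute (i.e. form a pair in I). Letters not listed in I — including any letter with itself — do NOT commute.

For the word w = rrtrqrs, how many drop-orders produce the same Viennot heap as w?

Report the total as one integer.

piece 0:r — minimal
piece 1:r rests on {0:r}
piece 2:t — minimal
piece 3:r rests on {1:r}
piece 4:q rests on {2:t}
piece 5:r rests on {3:r}
piece 6:s — minimal
minimal pieces: {0:r, 2:t, 6:s}
ways to finish when only these pieces remain (= sum over removing one remaining piece with nothing left below it):
  1 left: {4}→1  {5}→1  {6}→1
  2 left: {2,4}→1  {3,5}→1  {4,5}→2  {4,6}→2  {5,6}→2
  3 left: {1,3,5}→1  {2,4,5}→3  {2,4,6}→3  {3,4,5}→3  {3,5,6}→3  {4,5,6}→6
  4 left: {0,1,3,5}→1  {1,3,4,5}→4  {1,3,5,6}→4  {2,3,4,5}→6  {2,4,5,6}→12  {3,4,5,6}→12
  5 left: {0,1,3,4,5}→5  {0,1,3,5,6}→5  {1,2,3,4,5}→10  {1,3,4,5,6}→20  {2,3,4,5,6}→30
  placing 0:r first → 60 extensions
  placing 2:t first → 30 extensions
  placing 6:s first → 15 extensions
total linear extensions = 105

105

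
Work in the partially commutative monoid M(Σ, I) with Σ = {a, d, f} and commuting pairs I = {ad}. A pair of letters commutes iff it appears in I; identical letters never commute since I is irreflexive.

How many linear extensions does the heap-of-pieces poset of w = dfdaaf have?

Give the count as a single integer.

3

drop 0:d onto floor
drop 1:f onto {0:d}
drop 2:d onto {1:f}
drop 3:a onto {1:f}
drop 4:a onto {3:a}
drop 5:f onto {2:d, 4:a}
ground layer = {0:d}
drop-orders for the pieces not yet dropped (sum over which currently-grounded one goes next):
  1 to go: {5} 1
  2 to go: {2,5} 1  {4,5} 1
  3 to go: {2,4,5} 2  {3,4,5} 1
  4 to go: {2,3,4,5} 3
  if 0:d drops first: 3 orders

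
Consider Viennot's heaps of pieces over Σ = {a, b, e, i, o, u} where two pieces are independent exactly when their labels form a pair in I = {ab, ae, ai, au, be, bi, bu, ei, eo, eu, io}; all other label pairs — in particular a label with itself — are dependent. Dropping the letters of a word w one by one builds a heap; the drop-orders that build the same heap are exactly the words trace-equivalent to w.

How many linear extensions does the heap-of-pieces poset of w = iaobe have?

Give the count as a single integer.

drop 0:i onto floor
drop 1:a onto floor
drop 2:o onto {1:a}
drop 3:b onto {2:o}
drop 4:e onto floor
ground layer = {0:i, 1:a, 4:e}
drop-orders for the pieces not yet dropped (sum over which currently-grounded one goes next):
  1 to go: {0} 1  {3} 1  {4} 1
  2 to go: {0,3} 2  {0,4} 2  {2,3} 1  {3,4} 2
  3 to go: {0,2,3} 3  {0,3,4} 6  {1,2,3} 1  {2,3,4} 3
  if 0:i drops first: 4 orders
  if 1:a drops first: 12 orders
  if 4:e drops first: 4 orders
heap linearizations: 20

20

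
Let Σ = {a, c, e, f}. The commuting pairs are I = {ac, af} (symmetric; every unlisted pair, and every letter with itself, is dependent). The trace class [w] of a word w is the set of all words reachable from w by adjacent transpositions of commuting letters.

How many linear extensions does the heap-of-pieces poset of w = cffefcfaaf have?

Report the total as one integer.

piece 0:c — minimal
piece 1:f rests on {0:c}
piece 2:f rests on {1:f}
piece 3:e rests on {2:f}
piece 4:f rests on {3:e}
piece 5:c rests on {4:f}
piece 6:f rests on {5:c}
piece 7:a rests on {3:e}
piece 8:a rests on {7:a}
piece 9:f rests on {6:f}
minimal pieces: {0:c}
ways to finish when only these pieces remain (= sum over removing one remaining piece with nothing left below it):
  1 left: {8}→1  {9}→1
  2 left: {6,9}→1  {7,8}→1  {8,9}→2
  3 left: {5,6,9}→1  {6,8,9}→3  {7,8,9}→3
  4 left: {4,5,6,9}→1  {5,6,8,9}→4  {6,7,8,9}→6
  5 left: {4,5,6,8,9}→5  {5,6,7,8,9}→10
  6 left: {4,5,6,7,8,9}→15
  7 left: {3,4,5,6,7,8,9}→15
  8 left: {2,3,4,5,6,7,8,9}→15
  placing 0:c first → 15 extensions

15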